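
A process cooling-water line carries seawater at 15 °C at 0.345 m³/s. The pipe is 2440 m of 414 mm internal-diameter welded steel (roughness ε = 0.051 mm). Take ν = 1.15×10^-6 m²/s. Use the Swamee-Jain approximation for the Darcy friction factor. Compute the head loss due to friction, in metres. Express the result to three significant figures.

h_f ≈ 27.5 m

V = 4Q/(πD²) = 4·0.345/(π·0.414²) = 2.563 m/s
Re = VD/ν = 2.563·0.414/1.15×10^-6 = 9.23×10^5 → turbulent
ε/D = 0.051/414 = 1.23×10^-4
Swamee-Jain: f = 0.01392
h_f = f(L/D)V²/(2g) = 0.01392·(2440/0.414)·2.563²/(2·9.81) = 27.47 m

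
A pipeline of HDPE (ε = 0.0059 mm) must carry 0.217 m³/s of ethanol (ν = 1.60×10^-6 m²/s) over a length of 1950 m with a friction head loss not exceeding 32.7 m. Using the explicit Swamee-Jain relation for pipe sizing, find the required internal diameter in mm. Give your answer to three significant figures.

D ≈ 318 mm

Swamee-Jain (Type III): D = 0.66·[ε^1.25·(LQ²/(gh_f))^4.75 + ν·Q^9.4·(L/(gh_f))^5.2]^0.04
LQ²/(gh_f) = 0.2862; L/(gh_f) = 6.079
Term 1 = ε^1.25·(…)^4.75 = 7.64×10^-10; Term 2 = ν·Q^9.4·(…)^5.2 = 1.10×10^-8
D = 0.66·(7.64×10^-10 + 1.10×10^-8)^0.04 = 0.3180 m = 318 mm
Check: V = 2.73 m/s, Re = 5.43×10^5, f = 0.01321, h_f = 30.8 m ≈ 32.7 m ✓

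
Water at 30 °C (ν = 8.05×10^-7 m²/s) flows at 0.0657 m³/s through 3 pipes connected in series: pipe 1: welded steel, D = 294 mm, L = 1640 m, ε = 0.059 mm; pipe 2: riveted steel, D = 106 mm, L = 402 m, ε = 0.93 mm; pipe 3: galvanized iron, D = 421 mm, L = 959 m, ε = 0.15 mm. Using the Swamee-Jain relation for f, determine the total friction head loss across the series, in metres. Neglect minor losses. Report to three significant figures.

H ≈ 395 m

Pipe 1: V = 0.9678 m/s, Re = 3.53×10^5, ε/D = 2.01×10^-4, f = 0.01603, h_1 = f(L/D)V²/2g = 4.269 m
Pipe 2: V = 7.445 m/s, Re = 9.80×10^5, ε/D = 0.00877, f = 0.03640, h_2 = f(L/D)V²/2g = 390.0 m
Pipe 3: V = 0.4720 m/s, Re = 2.47×10^5, ε/D = 3.56×10^-4, f = 0.01775, h_3 = f(L/D)V²/2g = 0.4591 m
Series → Q common, losses add: H = Σh = 394.7 m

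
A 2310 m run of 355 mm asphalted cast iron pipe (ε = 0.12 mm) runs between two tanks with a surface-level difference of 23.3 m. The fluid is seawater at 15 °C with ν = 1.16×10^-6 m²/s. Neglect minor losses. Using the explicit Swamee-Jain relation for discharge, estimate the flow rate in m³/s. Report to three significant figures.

Swamee-Jain (Type II): Q = -0.965·√(gD⁵h_f/L)·ln[ε/(3.7D) + √(3.17ν²L/(gD³h_f))]
√(gD⁵h_f/L) = √(9.81·0.355⁵·23.3/2310) = 0.02362
ε/(3.7D) = 9.14×10^-5; √(3.17ν²L/(gD³h_f)) = 3.10×10^-5
Q = -0.965·0.02362·ln(1.224×10^-4) = 0.2053 m³/s
Check: V = 2.07 m/s, Re = 6.35×10^5, f = 0.01643, h_f = 23.5 m ≈ 23.3 m ✓

Q ≈ 0.205 m³/s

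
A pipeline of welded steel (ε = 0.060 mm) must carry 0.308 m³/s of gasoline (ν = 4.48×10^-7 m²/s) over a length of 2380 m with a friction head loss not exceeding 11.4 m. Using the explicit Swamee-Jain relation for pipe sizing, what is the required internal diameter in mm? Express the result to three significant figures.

Swamee-Jain (Type III): D = 0.66·[ε^1.25·(LQ²/(gh_f))^4.75 + ν·Q^9.4·(L/(gh_f))^5.2]^0.04
LQ²/(gh_f) = 2.019; L/(gh_f) = 21.28
Term 1 = ε^1.25·(…)^4.75 = 1.49×10^-4; Term 2 = ν·Q^9.4·(…)^5.2 = 5.61×10^-5
D = 0.66·(1.49×10^-4 + 5.61×10^-5)^0.04 = 0.4699 m = 470 mm
Check: V = 1.78 m/s, Re = 1.86×10^6, f = 0.01338, h_f = 10.9 m ≈ 11.4 m ✓

D ≈ 470 mm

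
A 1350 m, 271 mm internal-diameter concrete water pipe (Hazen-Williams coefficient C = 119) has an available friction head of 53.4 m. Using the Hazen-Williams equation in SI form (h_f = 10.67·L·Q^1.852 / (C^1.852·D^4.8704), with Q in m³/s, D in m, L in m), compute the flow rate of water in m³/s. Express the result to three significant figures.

Q ≈ 0.187 m³/s

Rearranging: Q = [h_f·C^1.852·D^4.8704 / (10.67·L)]^(1/1.852)
Q = [53.4·119^1.852·0.271^4.8704 / (10.67·1350)]^0.540 = 0.1870 m³/s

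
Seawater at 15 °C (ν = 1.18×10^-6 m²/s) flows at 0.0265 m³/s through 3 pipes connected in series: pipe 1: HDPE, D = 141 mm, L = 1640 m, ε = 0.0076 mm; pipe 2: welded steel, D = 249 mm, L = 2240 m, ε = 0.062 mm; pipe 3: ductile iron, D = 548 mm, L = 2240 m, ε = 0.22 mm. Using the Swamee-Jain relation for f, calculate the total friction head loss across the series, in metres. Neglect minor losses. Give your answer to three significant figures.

H ≈ 29.9 m

Pipe 1: V = 1.697 m/s, Re = 2.03×10^5, ε/D = 5.39×10^-5, f = 0.01597, h_1 = f(L/D)V²/2g = 27.27 m
Pipe 2: V = 0.5442 m/s, Re = 1.15×10^5, ε/D = 2.49×10^-4, f = 0.01884, h_2 = f(L/D)V²/2g = 2.558 m
Pipe 3: V = 0.1124 m/s, Re = 5.22×10^4, ε/D = 4.01×10^-4, f = 0.02212, h_3 = f(L/D)V²/2g = 0.05817 m
Series → Q common, losses add: H = Σh = 29.89 m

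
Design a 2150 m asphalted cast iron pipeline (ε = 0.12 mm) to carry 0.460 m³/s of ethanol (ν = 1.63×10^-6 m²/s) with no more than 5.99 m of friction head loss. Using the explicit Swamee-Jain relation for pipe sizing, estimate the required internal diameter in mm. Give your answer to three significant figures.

D ≈ 633 mm

Swamee-Jain (Type III): D = 0.66·[ε^1.25·(LQ²/(gh_f))^4.75 + ν·Q^9.4·(L/(gh_f))^5.2]^0.04
LQ²/(gh_f) = 7.742; L/(gh_f) = 36.59
Term 1 = ε^1.25·(…)^4.75 = 0.209; Term 2 = ν·Q^9.4·(…)^5.2 = 0.148
D = 0.66·(0.209 + 0.148)^0.04 = 0.6334 m = 633 mm
Check: V = 1.46 m/s, Re = 5.67×10^5, f = 0.01525, h_f = 5.62 m ≈ 5.99 m ✓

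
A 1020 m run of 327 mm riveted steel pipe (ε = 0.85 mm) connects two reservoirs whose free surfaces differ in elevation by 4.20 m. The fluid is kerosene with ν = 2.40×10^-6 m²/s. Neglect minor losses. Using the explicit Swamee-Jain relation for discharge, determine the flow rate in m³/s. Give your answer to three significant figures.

Swamee-Jain (Type II): Q = -0.965·√(gD⁵h_f/L)·ln[ε/(3.7D) + √(3.17ν²L/(gD³h_f))]
√(gD⁵h_f/L) = √(9.81·0.327⁵·4.20/1020) = 0.01229
ε/(3.7D) = 7.03×10^-4; √(3.17ν²L/(gD³h_f)) = 1.14×10^-4
Q = -0.965·0.01229·ln(8.162×10^-4) = 0.08433 m³/s
Check: V = 1.00 m/s, Re = 1.37×10^5, f = 0.02642, h_f = 4.24 m ≈ 4.20 m ✓

Q ≈ 0.0843 m³/s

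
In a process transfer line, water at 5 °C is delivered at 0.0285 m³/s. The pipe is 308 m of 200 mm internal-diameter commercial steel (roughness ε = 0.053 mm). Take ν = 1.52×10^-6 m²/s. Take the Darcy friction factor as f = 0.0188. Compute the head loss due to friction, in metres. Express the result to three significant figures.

h_f ≈ 1.21 m

V = 4Q/(πD²) = 4·0.0285/(π·0.200²) = 0.9072 m/s
h_f = f(L/D)V²/(2g) = 0.01880·(308/0.200)·0.9072²/(2·9.81) = 1.214 m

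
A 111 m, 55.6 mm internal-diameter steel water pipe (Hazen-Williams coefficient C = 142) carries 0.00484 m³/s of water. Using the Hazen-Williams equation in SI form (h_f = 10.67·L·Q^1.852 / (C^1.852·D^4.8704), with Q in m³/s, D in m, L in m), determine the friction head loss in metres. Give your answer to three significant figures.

h_f = 10.67·111·0.00484^1.852 / (142^1.852·0.0556^4.8704) = 8.162 m

h_f ≈ 8.16 m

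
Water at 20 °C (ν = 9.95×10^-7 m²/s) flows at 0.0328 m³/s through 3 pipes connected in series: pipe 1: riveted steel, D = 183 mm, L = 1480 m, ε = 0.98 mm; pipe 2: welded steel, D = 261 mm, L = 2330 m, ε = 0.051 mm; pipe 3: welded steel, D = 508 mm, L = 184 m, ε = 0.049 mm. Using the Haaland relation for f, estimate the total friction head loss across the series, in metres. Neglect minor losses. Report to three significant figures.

Pipe 1: V = 1.247 m/s, Re = 2.29×10^5, ε/D = 0.00536, f = 0.03143, h_1 = f(L/D)V²/2g = 20.15 m
Pipe 2: V = 0.6131 m/s, Re = 1.61×10^5, ε/D = 1.95×10^-4, f = 0.01736, h_2 = f(L/D)V²/2g = 2.969 m
Pipe 3: V = 0.1618 m/s, Re = 8.26×10^4, ε/D = 9.65×10^-5, f = 0.01893, h_3 = f(L/D)V²/2g = 0.009153 m
Series → Q common, losses add: H = Σh = 23.13 m

H ≈ 23.1 m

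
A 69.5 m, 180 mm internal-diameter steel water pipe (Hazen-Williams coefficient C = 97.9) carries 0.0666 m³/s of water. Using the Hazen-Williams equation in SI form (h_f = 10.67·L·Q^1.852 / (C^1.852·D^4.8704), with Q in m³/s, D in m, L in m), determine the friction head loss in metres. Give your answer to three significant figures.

h_f = 10.67·69.5·0.0666^1.852 / (97.9^1.852·0.180^4.8704) = 4.280 m

h_f ≈ 4.28 m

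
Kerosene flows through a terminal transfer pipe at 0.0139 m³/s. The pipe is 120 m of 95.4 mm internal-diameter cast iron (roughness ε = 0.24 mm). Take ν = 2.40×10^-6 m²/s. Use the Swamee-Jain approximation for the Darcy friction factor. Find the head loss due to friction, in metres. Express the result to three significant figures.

h_f ≈ 6.55 m

V = 4Q/(πD²) = 4·0.0139/(π·0.0954²) = 1.945 m/s
Re = VD/ν = 1.945·0.0954/2.40×10^-6 = 7.73×10^4 → turbulent
ε/D = 0.24/95.4 = 0.00252
Swamee-Jain: f = 0.02702
h_f = f(L/D)V²/(2g) = 0.02702·(120/0.0954)·1.945²/(2·9.81) = 6.552 m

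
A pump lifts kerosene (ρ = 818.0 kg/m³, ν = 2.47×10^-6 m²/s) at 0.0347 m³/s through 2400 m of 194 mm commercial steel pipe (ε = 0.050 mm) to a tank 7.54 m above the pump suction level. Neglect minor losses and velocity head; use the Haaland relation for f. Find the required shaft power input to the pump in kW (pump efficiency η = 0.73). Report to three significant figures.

V = 4Q/(πD²) = 1.174 m/s; Re = 9.22×10^4; ε/D = 2.58×10^-4; f = 0.01925
h_f = f(L/D)V²/2g = 16.73 m
Total head H = z + h_f = 7.54 + 16.73 = 24.27 m
P_hyd = ρgQH = 818.0·9.81·0.0347·24.27 = 6.758 kW
P_shaft = P_hyd/η = 6.758/0.73 = 9.258 kW

P_shaft ≈ 9.26 kW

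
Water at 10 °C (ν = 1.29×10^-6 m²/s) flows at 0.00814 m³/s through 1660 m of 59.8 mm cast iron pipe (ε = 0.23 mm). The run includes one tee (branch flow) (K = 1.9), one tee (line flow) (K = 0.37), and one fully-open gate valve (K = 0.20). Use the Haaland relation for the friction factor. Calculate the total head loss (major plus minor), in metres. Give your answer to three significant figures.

H_L ≈ 345 m

V = 4Q/(πD²) = 2.898 m/s; V²/2g = 0.4281 m
Re = 1.34×10^5, ε/D = 0.00385 → f = 0.02890 (Haaland)
Major: h_f = f(L/D)·V²/2g = 0.02890·27759·0.4281 = 343.5 m
Minor: ΣK = 2.47; h_m = ΣK·V²/2g = 1.057 m
Total H_L = 343.5 + 1.057 = 344.5 m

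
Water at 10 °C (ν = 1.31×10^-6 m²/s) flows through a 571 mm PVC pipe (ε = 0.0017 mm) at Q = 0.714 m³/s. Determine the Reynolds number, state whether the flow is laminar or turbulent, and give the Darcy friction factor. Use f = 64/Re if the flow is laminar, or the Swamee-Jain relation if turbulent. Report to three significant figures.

V = 4Q/(πD²) = 2.788 m/s
Re = VD/ν = 2.788·0.571/1.31×10^-6 = 1.22×10^6
Re > 4000 → turbulent; ε/D = 2.98×10^-6
Swamee-Jain: f = 0.01132

Re ≈ 1.22×10^6; turbulent; f ≈ 0.0113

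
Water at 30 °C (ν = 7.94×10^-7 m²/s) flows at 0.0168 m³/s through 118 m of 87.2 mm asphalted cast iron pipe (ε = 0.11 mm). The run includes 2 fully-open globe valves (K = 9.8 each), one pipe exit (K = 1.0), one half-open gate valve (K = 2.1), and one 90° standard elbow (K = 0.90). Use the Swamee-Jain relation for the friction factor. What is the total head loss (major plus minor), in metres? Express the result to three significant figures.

V = 4Q/(πD²) = 2.813 m/s; V²/2g = 0.4033 m
Re = 3.09×10^5, ε/D = 0.00126 → f = 0.02174 (Swamee-Jain)
Major: h_f = f(L/D)·V²/2g = 0.02174·1353·0.4033 = 11.87 m
Minor: ΣK = 23.6; h_m = ΣK·V²/2g = 9.519 m
Total H_L = 11.87 + 9.519 = 21.39 m

H_L ≈ 21.4 m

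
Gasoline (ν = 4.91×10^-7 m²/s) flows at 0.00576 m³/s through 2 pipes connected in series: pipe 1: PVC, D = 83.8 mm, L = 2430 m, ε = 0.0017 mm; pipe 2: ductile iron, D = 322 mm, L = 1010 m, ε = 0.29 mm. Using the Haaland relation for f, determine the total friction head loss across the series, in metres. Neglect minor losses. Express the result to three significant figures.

H ≈ 25.8 m

Pipe 1: V = 1.044 m/s, Re = 1.78×10^5, ε/D = 2.03×10^-5, f = 0.01597, h_1 = f(L/D)V²/2g = 25.74 m
Pipe 2: V = 0.07073 m/s, Re = 4.64×10^4, ε/D = 9.01×10^-4, f = 0.02370, h_2 = f(L/D)V²/2g = 0.01896 m
Series → Q common, losses add: H = Σh = 25.76 m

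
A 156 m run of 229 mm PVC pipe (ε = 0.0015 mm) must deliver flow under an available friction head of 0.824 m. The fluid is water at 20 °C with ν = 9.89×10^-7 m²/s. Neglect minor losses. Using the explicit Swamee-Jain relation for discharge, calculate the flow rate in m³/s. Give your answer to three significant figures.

Swamee-Jain (Type II): Q = -0.965·√(gD⁵h_f/L)·ln[ε/(3.7D) + √(3.17ν²L/(gD³h_f))]
√(gD⁵h_f/L) = √(9.81·0.229⁵·0.824/156) = 0.005712
ε/(3.7D) = 1.77×10^-6; √(3.17ν²L/(gD³h_f)) = 7.06×10^-5
Q = -0.965·0.005712·ln(7.236×10^-5) = 0.05256 m³/s
Check: V = 1.28 m/s, Re = 2.95×10^5, f = 0.01449, h_f = 0.819 m ≈ 0.824 m ✓

Q ≈ 0.0526 m³/s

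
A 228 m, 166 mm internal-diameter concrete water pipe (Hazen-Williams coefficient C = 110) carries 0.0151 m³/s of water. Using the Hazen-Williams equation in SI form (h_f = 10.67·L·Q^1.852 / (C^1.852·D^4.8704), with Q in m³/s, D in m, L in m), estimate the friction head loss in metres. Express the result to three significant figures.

h_f ≈ 1.07 m

h_f = 10.67·228·0.0151^1.852 / (110^1.852·0.166^4.8704) = 1.075 m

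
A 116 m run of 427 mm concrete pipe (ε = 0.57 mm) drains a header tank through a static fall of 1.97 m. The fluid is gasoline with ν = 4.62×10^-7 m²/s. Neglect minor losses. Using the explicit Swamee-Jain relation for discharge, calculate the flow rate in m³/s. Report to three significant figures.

Q ≈ 0.371 m³/s

Swamee-Jain (Type II): Q = -0.965·√(gD⁵h_f/L)·ln[ε/(3.7D) + √(3.17ν²L/(gD³h_f))]
√(gD⁵h_f/L) = √(9.81·0.427⁵·1.97/116) = 0.04863
ε/(3.7D) = 3.61×10^-4; √(3.17ν²L/(gD³h_f)) = 7.22×10^-6
Q = -0.965·0.04863·ln(3.680×10^-4) = 0.3711 m³/s
Check: V = 2.59 m/s, Re = 2.40×10^6, f = 0.02124, h_f = 1.98 m ≈ 1.97 m ✓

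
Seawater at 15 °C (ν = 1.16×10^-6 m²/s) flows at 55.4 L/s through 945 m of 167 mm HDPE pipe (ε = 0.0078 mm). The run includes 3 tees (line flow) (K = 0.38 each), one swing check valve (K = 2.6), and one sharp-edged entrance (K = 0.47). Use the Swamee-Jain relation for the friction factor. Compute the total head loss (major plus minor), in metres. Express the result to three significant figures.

H_L ≈ 28.0 m

V = 4Q/(πD²) = 2.529 m/s; V²/2g = 0.3260 m
Re = 3.64×10^5, ε/D = 4.67×10^-5 → f = 0.01445 (Swamee-Jain)
Major: h_f = f(L/D)·V²/2g = 0.01445·5659·0.3260 = 26.67 m
Minor: ΣK = 4.21; h_m = ΣK·V²/2g = 1.373 m
Total H_L = 26.67 + 1.373 = 28.04 m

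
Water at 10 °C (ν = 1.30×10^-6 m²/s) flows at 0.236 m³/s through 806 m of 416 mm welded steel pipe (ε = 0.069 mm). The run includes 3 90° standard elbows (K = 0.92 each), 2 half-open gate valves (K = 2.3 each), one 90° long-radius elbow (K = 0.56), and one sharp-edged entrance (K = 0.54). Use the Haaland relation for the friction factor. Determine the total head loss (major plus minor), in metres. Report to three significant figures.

V = 4Q/(πD²) = 1.736 m/s; V²/2g = 0.1537 m
Re = 5.56×10^5, ε/D = 1.66×10^-4 → f = 0.01482 (Haaland)
Major: h_f = f(L/D)·V²/2g = 0.01482·1938·0.1537 = 4.412 m
Minor: ΣK = 8.46; h_m = ΣK·V²/2g = 1.300 m
Total H_L = 4.412 + 1.300 = 5.712 m

H_L ≈ 5.71 m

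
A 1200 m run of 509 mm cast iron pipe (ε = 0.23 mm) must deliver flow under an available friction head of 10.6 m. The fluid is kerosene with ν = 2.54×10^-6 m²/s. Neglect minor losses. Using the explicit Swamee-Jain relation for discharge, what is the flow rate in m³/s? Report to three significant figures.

Q ≈ 0.457 m³/s

Swamee-Jain (Type II): Q = -0.965·√(gD⁵h_f/L)·ln[ε/(3.7D) + √(3.17ν²L/(gD³h_f))]
√(gD⁵h_f/L) = √(9.81·0.509⁵·10.6/1200) = 0.05441
ε/(3.7D) = 1.22×10^-4; √(3.17ν²L/(gD³h_f)) = 4.23×10^-5
Q = -0.965·0.05441·ln(1.644×10^-4) = 0.4575 m³/s
Check: V = 2.25 m/s, Re = 4.51×10^5, f = 0.01757, h_f = 10.7 m ≈ 10.6 m ✓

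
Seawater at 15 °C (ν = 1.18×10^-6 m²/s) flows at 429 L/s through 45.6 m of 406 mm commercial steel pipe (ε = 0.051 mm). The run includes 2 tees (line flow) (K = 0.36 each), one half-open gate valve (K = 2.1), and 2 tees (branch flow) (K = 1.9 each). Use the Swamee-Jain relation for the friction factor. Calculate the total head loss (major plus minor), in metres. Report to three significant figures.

H_L ≈ 4.57 m

V = 4Q/(πD²) = 3.314 m/s; V²/2g = 0.5597 m
Re = 1.14×10^6, ε/D = 1.26×10^-4 → f = 0.01374 (Swamee-Jain)
Major: h_f = f(L/D)·V²/2g = 0.01374·112.3·0.5597 = 0.8637 m
Minor: ΣK = 6.62; h_m = ΣK·V²/2g = 3.705 m
Total H_L = 0.8637 + 3.705 = 4.569 m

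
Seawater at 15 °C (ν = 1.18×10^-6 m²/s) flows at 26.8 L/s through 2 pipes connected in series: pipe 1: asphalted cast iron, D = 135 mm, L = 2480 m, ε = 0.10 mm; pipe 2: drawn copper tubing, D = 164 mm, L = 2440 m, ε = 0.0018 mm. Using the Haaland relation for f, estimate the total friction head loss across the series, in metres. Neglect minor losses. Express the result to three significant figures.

H ≈ 84.2 m

Pipe 1: V = 1.872 m/s, Re = 2.14×10^5, ε/D = 7.41×10^-4, f = 0.01972, h_1 = f(L/D)V²/2g = 64.73 m
Pipe 2: V = 1.269 m/s, Re = 1.76×10^5, ε/D = 1.10×10^-5, f = 0.01595, h_2 = f(L/D)V²/2g = 19.46 m
Series → Q common, losses add: H = Σh = 84.20 m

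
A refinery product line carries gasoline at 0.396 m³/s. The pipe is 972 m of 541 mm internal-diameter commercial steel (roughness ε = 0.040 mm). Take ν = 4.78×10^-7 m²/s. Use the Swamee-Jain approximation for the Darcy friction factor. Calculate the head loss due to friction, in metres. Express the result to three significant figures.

h_f ≈ 3.37 m

V = 4Q/(πD²) = 4·0.396/(π·0.541²) = 1.723 m/s
Re = VD/ν = 1.723·0.541/4.78×10^-7 = 1.95×10^6 → turbulent
ε/D = 0.040/541 = 7.39×10^-5
Swamee-Jain: f = 0.01241
h_f = f(L/D)V²/(2g) = 0.01241·(972/0.541)·1.723²/(2·9.81) = 3.373 m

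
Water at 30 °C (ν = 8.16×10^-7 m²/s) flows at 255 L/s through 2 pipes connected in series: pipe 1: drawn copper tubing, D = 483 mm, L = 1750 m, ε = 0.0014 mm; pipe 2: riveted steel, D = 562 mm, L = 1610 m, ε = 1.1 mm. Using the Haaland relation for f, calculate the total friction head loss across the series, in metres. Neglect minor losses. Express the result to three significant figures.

Pipe 1: V = 1.392 m/s, Re = 8.24×10^5, ε/D = 2.90×10^-6, f = 0.01201, h_1 = f(L/D)V²/2g = 4.298 m
Pipe 2: V = 1.028 m/s, Re = 7.08×10^5, ε/D = 0.00196, f = 0.02357, h_2 = f(L/D)V²/2g = 3.636 m
Series → Q common, losses add: H = Σh = 7.934 m

H ≈ 7.93 m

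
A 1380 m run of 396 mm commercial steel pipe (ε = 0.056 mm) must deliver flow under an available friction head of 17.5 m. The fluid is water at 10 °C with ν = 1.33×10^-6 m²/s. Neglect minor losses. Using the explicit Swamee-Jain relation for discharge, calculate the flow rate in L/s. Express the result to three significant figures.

Q ≈ 324 L/s

Swamee-Jain (Type II): Q = -0.965·√(gD⁵h_f/L)·ln[ε/(3.7D) + √(3.17ν²L/(gD³h_f))]
√(gD⁵h_f/L) = √(9.81·0.396⁵·17.5/1380) = 0.03481
ε/(3.7D) = 3.82×10^-5; √(3.17ν²L/(gD³h_f)) = 2.69×10^-5
Q = -0.965·0.03481·ln(6.516×10^-5) = 0.3237 m³/s
Check: V = 2.63 m/s, Re = 7.83×10^5, f = 0.01434, h_f = 17.6 m ≈ 17.5 m ✓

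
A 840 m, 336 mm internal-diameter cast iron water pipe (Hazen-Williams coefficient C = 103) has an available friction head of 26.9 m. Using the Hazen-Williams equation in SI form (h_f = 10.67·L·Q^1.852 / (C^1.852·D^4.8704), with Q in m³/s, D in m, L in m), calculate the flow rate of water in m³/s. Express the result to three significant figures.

Rearranging: Q = [h_f·C^1.852·D^4.8704 / (10.67·L)]^(1/1.852)
Q = [26.9·103^1.852·0.336^4.8704 / (10.67·840)]^0.540 = 0.2541 m³/s

Q ≈ 0.254 m³/s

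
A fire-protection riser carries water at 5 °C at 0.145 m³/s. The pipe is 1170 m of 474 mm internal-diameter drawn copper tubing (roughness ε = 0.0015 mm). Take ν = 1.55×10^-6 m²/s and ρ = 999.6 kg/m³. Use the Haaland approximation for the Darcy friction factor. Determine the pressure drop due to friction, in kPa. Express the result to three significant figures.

Δp ≈ 12.4 kPa

V = 4Q/(πD²) = 4·0.145/(π·0.474²) = 0.8217 m/s
Re = VD/ν = 0.8217·0.474/1.55×10^-6 = 2.51×10^5 → turbulent
ε/D = 0.0015/474 = 3.16×10^-6
Haaland: f = 0.01485
h_f = f(L/D)V²/(2g) = 0.01485·(1170/0.474)·0.8217²/(2·9.81) = 1.262 m
Δp = ρg·h_f = 999.6·9.81·1.262 = 12.37 kPa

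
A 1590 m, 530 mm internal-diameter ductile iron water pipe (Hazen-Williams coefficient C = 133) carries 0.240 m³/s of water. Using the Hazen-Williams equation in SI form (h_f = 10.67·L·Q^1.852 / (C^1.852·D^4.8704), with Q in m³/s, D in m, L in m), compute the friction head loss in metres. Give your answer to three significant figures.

h_f = 10.67·1590·0.240^1.852 / (133^1.852·0.530^4.8704) = 3.099 m

h_f ≈ 3.10 m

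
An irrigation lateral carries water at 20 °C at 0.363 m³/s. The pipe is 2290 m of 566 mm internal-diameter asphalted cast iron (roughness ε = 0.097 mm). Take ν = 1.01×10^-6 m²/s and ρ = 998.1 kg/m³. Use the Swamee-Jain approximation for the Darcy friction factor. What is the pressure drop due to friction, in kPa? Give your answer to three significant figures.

V = 4Q/(πD²) = 4·0.363/(π·0.566²) = 1.443 m/s
Re = VD/ν = 1.443·0.566/1.01×10^-6 = 8.08×10^5 → turbulent
ε/D = 0.097/566 = 1.71×10^-4
Swamee-Jain: f = 0.01465
h_f = f(L/D)V²/(2g) = 0.01465·(2290/0.566)·1.443²/(2·9.81) = 6.289 m
Δp = ρg·h_f = 998.1·9.81·6.289 = 61.57 kPa

Δp ≈ 61.6 kPa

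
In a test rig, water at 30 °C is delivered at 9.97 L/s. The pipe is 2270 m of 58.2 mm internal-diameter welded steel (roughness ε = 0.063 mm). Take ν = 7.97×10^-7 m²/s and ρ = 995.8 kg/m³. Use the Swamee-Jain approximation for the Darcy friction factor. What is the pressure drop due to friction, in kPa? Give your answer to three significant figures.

Δp ≈ 5770 kPa

V = 4Q/(πD²) = 4·0.00997/(π·0.0582²) = 3.748 m/s
Re = VD/ν = 3.748·0.0582/7.97×10^-7 = 2.74×10^5 → turbulent
ε/D = 0.063/58.2 = 0.00108
Swamee-Jain: f = 0.02117
h_f = f(L/D)V²/(2g) = 0.02117·(2270/0.0582)·3.748²/(2·9.81) = 591.0 m
Δp = ρg·h_f = 995.8·9.81·591.0 = 5774 kPa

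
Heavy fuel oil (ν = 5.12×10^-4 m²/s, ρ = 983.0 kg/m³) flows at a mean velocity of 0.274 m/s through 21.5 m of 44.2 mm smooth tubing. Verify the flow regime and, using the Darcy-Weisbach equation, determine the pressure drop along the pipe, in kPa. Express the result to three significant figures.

Re = VD/ν = 0.274·0.04420/5.12×10^-4 = 23.7 → laminar (Re < 2300)
f = 64/Re = 2.706
h_f = f(L/D)V²/(2g) = 2.706·(21.5/0.04420)·0.274²/(2·9.81) = 5.036 m
Δp = ρg·h_f = 983.0·9.81·5.036 = 48.56 kPa

Δp ≈ 48.6 kPa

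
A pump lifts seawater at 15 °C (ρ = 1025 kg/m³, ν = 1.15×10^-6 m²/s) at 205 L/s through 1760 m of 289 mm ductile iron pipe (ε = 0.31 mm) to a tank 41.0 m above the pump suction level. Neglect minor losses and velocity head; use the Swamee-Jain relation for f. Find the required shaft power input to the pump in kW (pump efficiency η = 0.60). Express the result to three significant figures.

P_shaft ≈ 354 kW

V = 4Q/(πD²) = 3.125 m/s; Re = 7.85×10^5; ε/D = 0.00107; f = 0.02044
h_f = f(L/D)V²/2g = 61.97 m
Total head H = z + h_f = 41.0 + 61.97 = 103.0 m
P_hyd = ρgQH = 1025·9.81·0.205·103.0 = 212.2 kW
P_shaft = P_hyd/η = 212.2/0.60 = 353.7 kW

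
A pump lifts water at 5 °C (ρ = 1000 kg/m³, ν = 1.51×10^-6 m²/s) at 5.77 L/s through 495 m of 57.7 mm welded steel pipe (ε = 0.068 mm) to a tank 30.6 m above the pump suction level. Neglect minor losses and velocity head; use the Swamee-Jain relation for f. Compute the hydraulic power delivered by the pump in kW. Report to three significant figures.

V = 4Q/(πD²) = 2.207 m/s; Re = 8.43×10^4; ε/D = 0.00118; f = 0.02330
h_f = f(L/D)V²/2g = 49.61 m
Total head H = z + h_f = 30.6 + 49.61 = 80.21 m
P_hyd = ρgQH = 1000·9.81·0.00577·80.21 = 4.540 kW

P_hyd ≈ 4.54 kW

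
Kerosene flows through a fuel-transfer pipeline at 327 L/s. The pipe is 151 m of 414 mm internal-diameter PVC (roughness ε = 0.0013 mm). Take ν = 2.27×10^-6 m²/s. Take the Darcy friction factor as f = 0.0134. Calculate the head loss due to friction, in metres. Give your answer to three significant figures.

V = 4Q/(πD²) = 4·0.327/(π·0.414²) = 2.429 m/s
h_f = f(L/D)V²/(2g) = 0.01340·(151/0.414)·2.429²/(2·9.81) = 1.470 m

h_f ≈ 1.47 m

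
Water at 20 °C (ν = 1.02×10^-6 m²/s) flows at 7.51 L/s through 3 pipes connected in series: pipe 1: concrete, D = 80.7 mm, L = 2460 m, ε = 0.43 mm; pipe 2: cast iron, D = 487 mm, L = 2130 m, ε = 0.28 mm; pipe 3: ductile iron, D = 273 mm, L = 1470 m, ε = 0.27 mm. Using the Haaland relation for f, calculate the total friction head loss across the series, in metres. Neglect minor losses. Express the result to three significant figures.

Pipe 1: V = 1.468 m/s, Re = 1.16×10^5, ε/D = 0.00533, f = 0.03173, h_1 = f(L/D)V²/2g = 106.3 m
Pipe 2: V = 0.04032 m/s, Re = 1.92×10^4, ε/D = 5.75×10^-4, f = 0.02703, h_2 = f(L/D)V²/2g = 0.009794 m
Pipe 3: V = 0.1283 m/s, Re = 3.43×10^4, ε/D = 9.89×10^-4, f = 0.02505, h_3 = f(L/D)V²/2g = 0.1132 m
Series → Q common, losses add: H = Σh = 106.4 m

H ≈ 106 m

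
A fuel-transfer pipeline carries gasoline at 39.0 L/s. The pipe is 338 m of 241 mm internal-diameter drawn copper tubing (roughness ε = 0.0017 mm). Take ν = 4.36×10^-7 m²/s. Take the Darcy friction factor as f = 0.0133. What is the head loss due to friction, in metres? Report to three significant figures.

h_f ≈ 0.695 m

V = 4Q/(πD²) = 4·0.0390/(π·0.241²) = 0.8549 m/s
h_f = f(L/D)V²/(2g) = 0.01330·(338/0.241)·0.8549²/(2·9.81) = 0.6949 m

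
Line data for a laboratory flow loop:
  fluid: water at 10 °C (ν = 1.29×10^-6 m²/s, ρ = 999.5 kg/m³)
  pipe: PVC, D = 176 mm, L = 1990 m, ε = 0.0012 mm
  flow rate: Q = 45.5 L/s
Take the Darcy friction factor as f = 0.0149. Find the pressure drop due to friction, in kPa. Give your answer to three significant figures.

Δp ≈ 294 kPa

V = 4Q/(πD²) = 4·0.0455/(π·0.176²) = 1.870 m/s
h_f = f(L/D)V²/(2g) = 0.01490·(1990/0.176)·1.870²/(2·9.81) = 30.03 m
Δp = ρg·h_f = 999.5·9.81·30.03 = 294.5 kPa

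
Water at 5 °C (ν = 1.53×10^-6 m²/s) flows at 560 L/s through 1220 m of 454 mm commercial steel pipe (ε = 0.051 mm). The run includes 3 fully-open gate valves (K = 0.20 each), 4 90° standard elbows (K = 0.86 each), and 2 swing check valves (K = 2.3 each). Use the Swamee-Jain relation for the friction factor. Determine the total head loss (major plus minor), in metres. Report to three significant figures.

H_L ≈ 27.7 m

V = 4Q/(πD²) = 3.459 m/s; V²/2g = 0.6099 m
Re = 1.03×10^6, ε/D = 1.12×10^-4 → f = 0.01366 (Swamee-Jain)
Major: h_f = f(L/D)·V²/2g = 0.01366·2687·0.6099 = 22.39 m
Minor: ΣK = 8.64; h_m = ΣK·V²/2g = 5.270 m
Total H_L = 22.39 + 5.270 = 27.66 m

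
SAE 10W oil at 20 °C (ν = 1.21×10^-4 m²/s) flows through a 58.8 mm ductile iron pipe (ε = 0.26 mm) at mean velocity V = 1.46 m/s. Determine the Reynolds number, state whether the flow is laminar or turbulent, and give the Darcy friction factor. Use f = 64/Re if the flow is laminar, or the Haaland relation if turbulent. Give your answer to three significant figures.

Re = VD/ν = 1.460·0.0588/1.21×10^-4 = 709
Re < 2300 → laminar → f = 64/Re = 0.09021

Re ≈ 709; laminar; f = 64/Re ≈ 0.0902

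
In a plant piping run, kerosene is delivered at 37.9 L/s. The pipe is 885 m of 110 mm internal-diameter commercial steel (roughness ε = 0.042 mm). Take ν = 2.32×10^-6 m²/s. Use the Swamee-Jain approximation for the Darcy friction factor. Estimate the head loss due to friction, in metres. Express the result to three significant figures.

h_f ≈ 120 m

V = 4Q/(πD²) = 4·0.0379/(π·0.110²) = 3.988 m/s
Re = VD/ν = 3.988·0.110/2.32×10^-6 = 1.89×10^5 → turbulent
ε/D = 0.042/110 = 3.82×10^-4
Swamee-Jain: f = 0.01839
h_f = f(L/D)V²/(2g) = 0.01839·(885/0.110)·3.988²/(2·9.81) = 119.9 m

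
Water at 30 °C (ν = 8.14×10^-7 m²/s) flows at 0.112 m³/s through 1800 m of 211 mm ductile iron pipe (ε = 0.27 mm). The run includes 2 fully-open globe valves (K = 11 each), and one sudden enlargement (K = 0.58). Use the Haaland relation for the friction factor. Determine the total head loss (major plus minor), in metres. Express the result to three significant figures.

V = 4Q/(πD²) = 3.203 m/s; V²/2g = 0.5229 m
Re = 8.30×10^5, ε/D = 0.00128 → f = 0.02118 (Haaland)
Major: h_f = f(L/D)·V²/2g = 0.02118·8531·0.5229 = 94.48 m
Minor: ΣK = 22.6; h_m = ΣK·V²/2g = 11.81 m
Total H_L = 94.48 + 11.81 = 106.3 m

H_L ≈ 106 m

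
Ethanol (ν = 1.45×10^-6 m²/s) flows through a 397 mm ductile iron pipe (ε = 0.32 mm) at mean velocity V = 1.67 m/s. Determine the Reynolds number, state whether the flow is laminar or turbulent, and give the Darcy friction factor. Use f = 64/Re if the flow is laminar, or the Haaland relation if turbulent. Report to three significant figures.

Re ≈ 4.57×10^5; turbulent; f ≈ 0.0193

Re = VD/ν = 1.670·0.397/1.45×10^-6 = 4.57×10^5
Re > 4000 → turbulent; ε/D = 8.06×10^-4
Haaland: f = 0.01934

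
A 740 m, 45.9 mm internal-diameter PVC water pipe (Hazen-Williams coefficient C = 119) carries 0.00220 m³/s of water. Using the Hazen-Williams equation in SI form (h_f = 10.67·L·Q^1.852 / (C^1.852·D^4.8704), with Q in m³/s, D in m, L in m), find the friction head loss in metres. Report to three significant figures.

h_f = 10.67·740·0.00220^1.852 / (119^1.852·0.0459^4.8704) = 44.58 m

h_f ≈ 44.6 m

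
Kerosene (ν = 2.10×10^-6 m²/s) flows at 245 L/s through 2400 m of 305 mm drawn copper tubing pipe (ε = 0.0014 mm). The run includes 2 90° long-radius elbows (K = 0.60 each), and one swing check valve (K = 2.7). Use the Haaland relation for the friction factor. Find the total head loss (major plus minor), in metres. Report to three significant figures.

V = 4Q/(πD²) = 3.353 m/s; V²/2g = 0.5731 m
Re = 4.87×10^5, ε/D = 4.59×10^-6 → f = 0.01317 (Haaland)
Major: h_f = f(L/D)·V²/2g = 0.01317·7869·0.5731 = 59.41 m
Minor: ΣK = 3.90; h_m = ΣK·V²/2g = 2.235 m
Total H_L = 59.41 + 2.235 = 61.65 m

H_L ≈ 61.6 m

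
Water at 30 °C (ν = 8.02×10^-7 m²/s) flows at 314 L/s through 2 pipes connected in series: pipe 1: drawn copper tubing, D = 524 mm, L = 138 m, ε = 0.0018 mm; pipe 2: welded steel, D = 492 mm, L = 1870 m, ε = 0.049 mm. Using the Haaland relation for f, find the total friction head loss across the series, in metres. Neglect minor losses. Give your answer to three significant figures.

H ≈ 7.37 m

Pipe 1: V = 1.456 m/s, Re = 9.51×10^5, ε/D = 3.44×10^-6, f = 0.01174, h_1 = f(L/D)V²/2g = 0.3341 m
Pipe 2: V = 1.652 m/s, Re = 1.01×10^6, ε/D = 9.96×10^-5, f = 0.01331, h_2 = f(L/D)V²/2g = 7.031 m
Series → Q common, losses add: H = Σh = 7.366 m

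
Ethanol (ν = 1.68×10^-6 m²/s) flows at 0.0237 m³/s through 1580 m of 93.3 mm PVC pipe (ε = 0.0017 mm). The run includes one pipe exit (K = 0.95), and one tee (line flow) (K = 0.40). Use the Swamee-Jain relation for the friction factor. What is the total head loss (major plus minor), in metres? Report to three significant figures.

H_L ≈ 165 m

V = 4Q/(πD²) = 3.467 m/s; V²/2g = 0.6125 m
Re = 1.93×10^5, ε/D = 1.82×10^-5 → f = 0.01581 (Swamee-Jain)
Major: h_f = f(L/D)·V²/2g = 0.01581·16935·0.6125 = 164.0 m
Minor: ΣK = 1.35; h_m = ΣK·V²/2g = 0.8268 m
Total H_L = 164.0 + 0.8268 = 164.8 m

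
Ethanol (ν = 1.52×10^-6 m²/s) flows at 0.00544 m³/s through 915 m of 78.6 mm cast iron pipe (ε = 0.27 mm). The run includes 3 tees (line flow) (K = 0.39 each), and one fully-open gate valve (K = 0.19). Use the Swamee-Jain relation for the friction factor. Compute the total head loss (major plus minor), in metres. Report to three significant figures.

V = 4Q/(πD²) = 1.121 m/s; V²/2g = 0.06407 m
Re = 5.80×10^4, ε/D = 0.00344 → f = 0.02948 (Swamee-Jain)
Major: h_f = f(L/D)·V²/2g = 0.02948·11641·0.06407 = 21.99 m
Minor: ΣK = 1.36; h_m = ΣK·V²/2g = 0.08713 m
Total H_L = 21.99 + 0.08713 = 22.08 m

H_L ≈ 22.1 m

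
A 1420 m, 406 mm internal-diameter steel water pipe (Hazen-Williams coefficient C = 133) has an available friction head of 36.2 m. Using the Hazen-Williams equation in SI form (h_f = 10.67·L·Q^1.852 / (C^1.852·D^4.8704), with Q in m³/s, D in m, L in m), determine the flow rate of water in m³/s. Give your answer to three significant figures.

Q ≈ 0.477 m³/s

Rearranging: Q = [h_f·C^1.852·D^4.8704 / (10.67·L)]^(1/1.852)
Q = [36.2·133^1.852·0.406^4.8704 / (10.67·1420)]^0.540 = 0.4772 m³/s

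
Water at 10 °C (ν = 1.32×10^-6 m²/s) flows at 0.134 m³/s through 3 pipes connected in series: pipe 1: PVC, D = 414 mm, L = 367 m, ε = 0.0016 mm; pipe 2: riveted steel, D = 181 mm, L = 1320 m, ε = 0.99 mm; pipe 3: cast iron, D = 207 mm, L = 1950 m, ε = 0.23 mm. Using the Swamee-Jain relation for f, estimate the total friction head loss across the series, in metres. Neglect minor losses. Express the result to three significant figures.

Pipe 1: V = 0.9954 m/s, Re = 3.12×10^5, ε/D = 3.86×10^-6, f = 0.01431, h_1 = f(L/D)V²/2g = 0.6408 m
Pipe 2: V = 5.208 m/s, Re = 7.14×10^5, ε/D = 0.00547, f = 0.03141, h_2 = f(L/D)V²/2g = 316.6 m
Pipe 3: V = 3.982 m/s, Re = 6.24×10^5, ε/D = 0.00111, f = 0.02071, h_3 = f(L/D)V²/2g = 157.6 m
Series → Q common, losses add: H = Σh = 474.9 m

H ≈ 475 m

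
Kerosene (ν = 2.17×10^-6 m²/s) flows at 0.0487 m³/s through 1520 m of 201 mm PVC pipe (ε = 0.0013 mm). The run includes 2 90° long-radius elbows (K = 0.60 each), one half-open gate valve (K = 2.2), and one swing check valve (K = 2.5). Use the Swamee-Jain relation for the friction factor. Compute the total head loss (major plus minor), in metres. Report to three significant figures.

H_L ≈ 15.8 m

V = 4Q/(πD²) = 1.535 m/s; V²/2g = 0.1201 m
Re = 1.42×10^5, ε/D = 6.47×10^-6 → f = 0.01667 (Swamee-Jain)
Major: h_f = f(L/D)·V²/2g = 0.01667·7562·0.1201 = 15.13 m
Minor: ΣK = 5.90; h_m = ΣK·V²/2g = 0.7083 m
Total H_L = 15.13 + 0.7083 = 15.84 m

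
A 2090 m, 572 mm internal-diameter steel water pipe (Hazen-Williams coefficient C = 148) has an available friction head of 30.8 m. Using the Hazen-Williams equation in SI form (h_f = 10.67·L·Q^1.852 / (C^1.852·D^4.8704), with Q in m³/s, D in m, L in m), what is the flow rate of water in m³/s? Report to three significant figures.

Q ≈ 0.973 m³/s

Rearranging: Q = [h_f·C^1.852·D^4.8704 / (10.67·L)]^(1/1.852)
Q = [30.8·148^1.852·0.572^4.8704 / (10.67·2090)]^0.540 = 0.9730 m³/s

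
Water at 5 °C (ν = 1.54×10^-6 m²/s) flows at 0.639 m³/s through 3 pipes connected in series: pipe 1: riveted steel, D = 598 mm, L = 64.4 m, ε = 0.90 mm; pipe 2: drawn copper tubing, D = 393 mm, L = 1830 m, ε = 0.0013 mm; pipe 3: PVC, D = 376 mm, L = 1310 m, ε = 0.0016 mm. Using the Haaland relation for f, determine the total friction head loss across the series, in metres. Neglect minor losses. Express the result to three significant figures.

H ≈ 139 m

Pipe 1: V = 2.275 m/s, Re = 8.83×10^5, ε/D = 0.00151, f = 0.02201, h_1 = f(L/D)V²/2g = 0.6255 m
Pipe 2: V = 5.268 m/s, Re = 1.34×10^6, ε/D = 3.31×10^-6, f = 0.01110, h_2 = f(L/D)V²/2g = 73.09 m
Pipe 3: V = 5.755 m/s, Re = 1.41×10^6, ε/D = 4.26×10^-6, f = 0.01104, h_3 = f(L/D)V²/2g = 64.94 m
Series → Q common, losses add: H = Σh = 138.7 m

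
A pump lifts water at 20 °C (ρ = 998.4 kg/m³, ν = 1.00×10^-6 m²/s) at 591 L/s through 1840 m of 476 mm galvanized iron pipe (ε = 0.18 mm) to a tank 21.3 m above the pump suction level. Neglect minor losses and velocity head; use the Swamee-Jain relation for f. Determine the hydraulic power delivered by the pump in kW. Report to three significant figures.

P_hyd ≈ 327 kW

V = 4Q/(πD²) = 3.321 m/s; Re = 1.58×10^6; ε/D = 3.78×10^-4; f = 0.01618
h_f = f(L/D)V²/2g = 35.16 m
Total head H = z + h_f = 21.3 + 35.16 = 56.46 m
P_hyd = ρgQH = 998.4·9.81·0.591·56.46 = 326.8 kW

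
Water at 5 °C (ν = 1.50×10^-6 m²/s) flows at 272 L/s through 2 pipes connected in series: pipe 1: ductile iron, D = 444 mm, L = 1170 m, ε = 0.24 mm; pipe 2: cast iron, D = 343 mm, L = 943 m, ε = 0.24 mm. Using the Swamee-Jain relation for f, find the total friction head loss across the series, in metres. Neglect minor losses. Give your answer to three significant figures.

Pipe 1: V = 1.757 m/s, Re = 5.20×10^5, ε/D = 5.41×10^-4, f = 0.01799, h_1 = f(L/D)V²/2g = 7.458 m
Pipe 2: V = 2.944 m/s, Re = 6.73×10^5, ε/D = 7.00×10^-4, f = 0.01872, h_2 = f(L/D)V²/2g = 22.73 m
Series → Q common, losses add: H = Σh = 30.19 m

H ≈ 30.2 m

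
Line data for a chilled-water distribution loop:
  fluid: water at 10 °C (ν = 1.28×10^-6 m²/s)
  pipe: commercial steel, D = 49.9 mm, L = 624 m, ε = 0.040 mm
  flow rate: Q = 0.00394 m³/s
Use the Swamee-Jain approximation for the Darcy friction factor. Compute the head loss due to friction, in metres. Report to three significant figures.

h_f ≈ 57.5 m

V = 4Q/(πD²) = 4·0.00394/(π·0.0499²) = 2.015 m/s
Re = VD/ν = 2.015·0.0499/1.28×10^-6 = 7.85×10^4 → turbulent
ε/D = 0.040/49.9 = 8.02×10^-4
Swamee-Jain: f = 0.02222
h_f = f(L/D)V²/(2g) = 0.02222·(624/0.0499)·2.015²/(2·9.81) = 57.48 m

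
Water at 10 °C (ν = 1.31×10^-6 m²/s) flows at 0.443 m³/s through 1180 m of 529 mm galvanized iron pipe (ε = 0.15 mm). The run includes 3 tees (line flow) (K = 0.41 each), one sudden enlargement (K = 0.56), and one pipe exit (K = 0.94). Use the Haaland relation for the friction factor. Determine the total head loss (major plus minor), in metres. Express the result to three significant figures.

V = 4Q/(πD²) = 2.016 m/s; V²/2g = 0.2071 m
Re = 8.14×10^5, ε/D = 2.84×10^-4 → f = 0.01559 (Haaland)
Major: h_f = f(L/D)·V²/2g = 0.01559·2231·0.2071 = 7.200 m
Minor: ΣK = 2.73; h_m = ΣK·V²/2g = 0.5653 m
Total H_L = 7.200 + 0.5653 = 7.765 m

H_L ≈ 7.76 m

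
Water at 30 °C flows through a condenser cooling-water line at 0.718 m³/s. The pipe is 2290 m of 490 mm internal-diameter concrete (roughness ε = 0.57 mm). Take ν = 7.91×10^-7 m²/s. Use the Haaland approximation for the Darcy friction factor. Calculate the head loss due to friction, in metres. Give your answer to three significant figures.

h_f ≈ 70.9 m

V = 4Q/(πD²) = 4·0.718/(π·0.490²) = 3.808 m/s
Re = VD/ν = 3.808·0.490/7.91×10^-7 = 2.36×10^6 → turbulent
ε/D = 0.57/490 = 0.00116
Haaland: f = 0.02052
h_f = f(L/D)V²/(2g) = 0.02052·(2290/0.490)·3.808²/(2·9.81) = 70.87 m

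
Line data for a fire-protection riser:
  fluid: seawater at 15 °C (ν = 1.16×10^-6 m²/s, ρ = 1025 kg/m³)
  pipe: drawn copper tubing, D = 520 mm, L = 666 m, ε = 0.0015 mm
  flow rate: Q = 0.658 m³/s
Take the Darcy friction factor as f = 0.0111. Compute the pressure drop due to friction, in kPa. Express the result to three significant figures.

V = 4Q/(πD²) = 4·0.658/(π·0.520²) = 3.098 m/s
h_f = f(L/D)V²/(2g) = 0.01110·(666/0.520)·3.098²/(2·9.81) = 6.956 m
Δp = ρg·h_f = 1025·9.81·6.956 = 69.94 kPa

Δp ≈ 69.9 kPa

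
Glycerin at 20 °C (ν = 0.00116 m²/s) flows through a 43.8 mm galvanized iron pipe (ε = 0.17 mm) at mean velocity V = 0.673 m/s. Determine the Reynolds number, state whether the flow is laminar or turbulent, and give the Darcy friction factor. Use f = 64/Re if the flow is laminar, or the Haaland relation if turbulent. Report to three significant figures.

Re = VD/ν = 0.6730·0.0438/0.00116 = 25.4
Re < 2300 → laminar → f = 64/Re = 2.519

Re ≈ 25.4; laminar; f = 64/Re ≈ 2.52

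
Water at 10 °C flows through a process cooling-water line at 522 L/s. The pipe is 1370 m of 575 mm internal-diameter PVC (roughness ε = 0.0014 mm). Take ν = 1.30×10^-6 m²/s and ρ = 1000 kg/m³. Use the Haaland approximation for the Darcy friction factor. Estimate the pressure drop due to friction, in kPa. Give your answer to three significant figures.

Δp ≈ 57.1 kPa

V = 4Q/(πD²) = 4·0.522/(π·0.575²) = 2.010 m/s
Re = VD/ν = 2.010·0.575/1.30×10^-6 = 8.89×10^5 → turbulent
ε/D = 0.0014/575 = 2.43×10^-6
Haaland: f = 0.01185
h_f = f(L/D)V²/(2g) = 0.01185·(1370/0.575)·2.010²/(2·9.81) = 5.817 m
Δp = ρg·h_f = 1000·9.81·5.817 = 57.07 kPa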